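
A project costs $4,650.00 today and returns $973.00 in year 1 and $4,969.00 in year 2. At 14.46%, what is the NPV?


Formula: NPV = C0 + C1/(1+r) + C2/(1+r)^2
Discount C1: $973.00 / (1 + 0.1446) = $850.08
Discount C2: $4,969.00 / (1 + 0.1446)^2 = $3,792.81
NPV = -$4,650.00 + $850.08 + $3,792.81 = -$7.11

-$7.11


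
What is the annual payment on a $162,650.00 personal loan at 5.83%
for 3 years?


Formula: PMT = PV * r / (1 - (1+r)^(-n))
Denominator: 1 - (1 + 0.0583)^(-3) = 0.156328
Numerator: $162,650.00 * 0.0583 = 9482.495
PMT = 9482.495 / 0.156328 = $60,657.67

$60,657.67


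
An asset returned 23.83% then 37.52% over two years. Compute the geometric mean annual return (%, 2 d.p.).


Formula: Geometric mean = ((1+r1)*(1+r2))^(1/2) - 1
Product: (1 + 0.2383) * (1 + 0.3752) = 1.2383 * 1.3752 = 1.70291
Square root: 1.70291^0.5 = 1.304956
Geometric mean = 1.304956 - 1 = 0.304956
As percentage: 30.50%

30.50%


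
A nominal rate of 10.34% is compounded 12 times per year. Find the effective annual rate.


Formula: EAR = (1 + r/m)^m - 1
Period rate: r/m = 0.1034 / 12 = 0.008617
Compounding: (1 + 0.008617)^12 = 1.108444
EAR = 1.108444 - 1 = 0.108444

0.108444


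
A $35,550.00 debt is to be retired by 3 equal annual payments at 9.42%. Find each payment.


Formula: PMT = PV * r / (1 - (1+r)^(-n))
Denominator: 1 - (1 + 0.0942)^(-3) = 0.236674
Numerator: $35,550.00 * 0.0942 = 3348.81
PMT = 3348.81 / 0.236674 = $14,149.44

$14,149.44


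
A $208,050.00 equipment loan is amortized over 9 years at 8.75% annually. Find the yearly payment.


Formula: PMT = PV * r / (1 - (1+r)^(-n))
Denominator: 1 - (1 + 0.0875)^(-9) = 0.529958
Numerator: $208,050.00 * 0.0875 = 18204.375
PMT = 18204.375 / 0.529958 = $34,350.60

$34,350.60


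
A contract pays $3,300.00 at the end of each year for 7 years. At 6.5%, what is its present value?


Formula: PV = PMT * (1 - (1+r)^(-n)) / r
Discount factor: (1 + 0.065)^(-7) = 0.643506
Bracket: 1 - 0.643506 = 0.356494
PV = $3,300.00 * 0.356494 / 0.065 = $18,098.92

$18,098.92


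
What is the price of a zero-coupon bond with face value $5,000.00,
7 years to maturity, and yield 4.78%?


Formula: Price = FV / (1 + r)^n
Substituting: Price = $5,000.00 / (1 + 0.0478)^7
Discount factor: (1.0478)^7 = 1.386592
Price = $5,000.00 / 1.386592 = $3,605.96

$3,605.96


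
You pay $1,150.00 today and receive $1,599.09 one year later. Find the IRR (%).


Formula: IRR = C1/C0 - 1
Substituting: IRR = $1,599.09 / $1,150.00 - 1
Ratio: 1.390513 - 1 = 0.390513
IRR = 39.0513%

39.0513%


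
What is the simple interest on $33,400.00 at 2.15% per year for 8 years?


Formula: I = P * r * t
Substituting: I = $33,400.00 * 0.0215 * 8
Step: I = $33,400.00 * 0.172
I = $5,744.80

$5,744.80


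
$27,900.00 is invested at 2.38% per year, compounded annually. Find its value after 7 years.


Formula: FV = P * (1 + r)^n
Substituting: FV = $27,900.00 * (1 + 0.0238)^7
Growth factor: (1.0238)^7 = 1.178978
FV = $27,900.00 * 1.178978 = $32,893.50

$32,893.50


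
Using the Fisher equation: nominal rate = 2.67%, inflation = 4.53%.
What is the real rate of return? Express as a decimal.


Formula: (1 + r_real) = (1 + r_nom) / (1 + inflation)
Substituting: (1 + r_real) = 1.0267 / 1.0453
(1 + r_real) = 0.982206
r_real = 0.982206 - 1 = -0.017794

-0.017794


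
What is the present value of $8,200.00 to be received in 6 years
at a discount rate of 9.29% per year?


Formula: PV = FV / (1 + r)^n
Substituting: PV = $8,200.00 / (1 + 0.0929)^6
Discount factor: (1.0929)^6 = 1.704051
PV = $8,200.00 / 1.704051 = $4,812.06

$4,812.06


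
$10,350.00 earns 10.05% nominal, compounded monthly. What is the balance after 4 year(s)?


Formula: FV = P * (1 + r/m)^(m*t)
Period rate: r/m = 0.1005 / 12 = 0.008375
Total periods: m*t = 12 * 4 = 48
Growth factor: (1 + 0.008375)^48 = 1.492311
FV = $10,350.00 * 1.492311 = $15,445.42

$15,445.42


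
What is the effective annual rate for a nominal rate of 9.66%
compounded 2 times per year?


Formula: EAR = (1 + r/m)^m - 1
Period rate: r/m = 0.0966 / 2 = 0.0483
Compounding: (1 + 0.0483)^2 = 1.098933
EAR = 1.098933 - 1 = 0.098933

0.098933


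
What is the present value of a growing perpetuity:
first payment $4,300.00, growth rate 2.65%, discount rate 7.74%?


Formula: PV = C / (r - g)
Spread: r - g = 0.0774 - 0.0265 = 0.0509
Substituting: PV = $4,300.00 / 0.0509
PV = $84,479.37

$84,479.37


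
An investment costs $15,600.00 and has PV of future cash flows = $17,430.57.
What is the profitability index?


Formula: PI = PV(cash flows) / initial investment
Substituting: PI = $17,430.57 / $15,600.00
PI = 1.1173

1.1173


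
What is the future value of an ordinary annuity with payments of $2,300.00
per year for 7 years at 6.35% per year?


Formula: FV = PMT * ((1+r)^n - 1) / r
Growth factor: (1 + 0.0635)^7 = 1.53873
Numerator: 1.53873 - 1 = 0.53873
FV = $2,300.00 * 0.53873 / 0.0635 = $19,513.06

$19,513.06


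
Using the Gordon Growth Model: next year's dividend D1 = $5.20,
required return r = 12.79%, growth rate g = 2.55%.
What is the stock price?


Formula: P = D1 / (r - g)
Spread: r - g = 0.1279 - 0.0255 = 0.1024
Substituting: P = $5.20 / 0.1024
P = $50.78

$50.78


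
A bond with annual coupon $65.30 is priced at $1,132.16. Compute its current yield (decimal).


Formula: Current yield = annual coupon / price
Substituting: CY = $65.30 / $1,132.16
CY = 0.057677

0.057677


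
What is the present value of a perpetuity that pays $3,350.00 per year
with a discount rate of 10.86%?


Formula: PV = C / r
Substituting: PV = $3,350.00 / 0.1086
PV = $30,847.15

$30,847.15


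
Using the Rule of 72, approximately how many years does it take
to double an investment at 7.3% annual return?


Formula: Years ≈ 72 / r
Substituting: Years ≈ 72 / 7.3
Years ≈ 9.9

9.9 years


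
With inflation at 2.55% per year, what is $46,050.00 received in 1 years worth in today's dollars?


Formula: Real value = nominal / (1 + inflation)^years
Price level: (1 + 0.0255)^1 = 1.0255
Real value = $46,050.00 / 1.0255 = $44,904.92

$44,904.92


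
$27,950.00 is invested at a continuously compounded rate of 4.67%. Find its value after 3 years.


Formula: FV = P * e^(r*t)
Exponent: r*t = 0.0467 * 3 = 0.1401
e^(0.1401) = 1.150389
FV = $27,950.00 * 1.150389 = $32,153.37

$32,153.37


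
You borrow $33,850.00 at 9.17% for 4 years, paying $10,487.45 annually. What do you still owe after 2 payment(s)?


Formula: Balance = PV*(1+r)^k - PMT*((1+r)^k - 1)/r
Growth: (1 + 0.0917)^2 = 1.191809
Accumulated factor: ((1+r)^k - 1)/r = 2.0917
Balance = $33,850.00 * 1.191809 - $10,487.45 * 2.0917
Balance = $18,406.13

$18,406.13


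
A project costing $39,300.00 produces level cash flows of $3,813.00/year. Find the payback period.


Formula: Payback = investment / annual cash flow
Substituting: Payback = $39,300.00 / $3,813.00
Payback = 10.3068 years

10.3068 years


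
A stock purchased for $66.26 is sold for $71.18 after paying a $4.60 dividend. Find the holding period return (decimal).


Formula: HPR = (P1 - P0 + D) / P0
Gain: $71.18 - $66.26 + $4.60 = $9.52
HPR = $9.52 / $66.26 = 0.1437

0.1437


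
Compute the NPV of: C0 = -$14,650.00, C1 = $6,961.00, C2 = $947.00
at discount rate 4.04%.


Formula: NPV = C0 + C1/(1+r) + C2/(1+r)^2
Discount C1: $6,961.00 / (1 + 0.0404) = $6,690.70
Discount C2: $947.00 / (1 + 0.0404)^2 = $874.88
NPV = -$14,650.00 + $6,690.70 + $874.88 = -$7,084.42

-$7,084.42


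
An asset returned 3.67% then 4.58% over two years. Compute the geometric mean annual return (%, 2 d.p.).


Formula: Geometric mean = ((1+r1)*(1+r2))^(1/2) - 1
Product: (1 + 0.0367) * (1 + 0.0458) = 1.0367 * 1.0458 = 1.084181
Square root: 1.084181^0.5 = 1.04124
Geometric mean = 1.04124 - 1 = 0.04124
As percentage: 4.12%

4.12%


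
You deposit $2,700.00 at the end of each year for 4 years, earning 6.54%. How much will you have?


Formula: FV = PMT * ((1+r)^n - 1) / r
Growth factor: (1 + 0.0654)^4 = 1.2884
Numerator: 1.2884 - 1 = 0.2884
FV = $2,700.00 * 0.2884 / 0.0654 = $11,906.43

$11,906.43


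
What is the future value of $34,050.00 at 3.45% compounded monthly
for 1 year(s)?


Formula: FV = P * (1 + r/m)^(m*t)
Period rate: r/m = 0.0345 / 12 = 0.002875
Total periods: m*t = 12 * 1 = 12
Growth factor: (1 + 0.002875)^12 = 1.035051
FV = $34,050.00 * 1.035051 = $35,243.48

$35,243.48


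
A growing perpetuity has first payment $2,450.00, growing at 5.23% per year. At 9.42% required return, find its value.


Formula: PV = C / (r - g)
Spread: r - g = 0.0942 - 0.0523 = 0.0419
Substituting: PV = $2,450.00 / 0.0419
PV = $58,472.55

$58,472.55


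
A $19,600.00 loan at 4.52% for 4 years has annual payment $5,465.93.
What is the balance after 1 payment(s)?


Formula: Balance = PV*(1+r)^k - PMT*((1+r)^k - 1)/r
Growth: (1 + 0.0452)^1 = 1.0452
Accumulated factor: ((1+r)^k - 1)/r = 1.0
Balance = $19,600.00 * 1.0452 - $5,465.93 * 1.0
Balance = $15,019.99

$15,019.99


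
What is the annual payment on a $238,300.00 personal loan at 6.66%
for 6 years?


Formula: PMT = PV * r / (1 - (1+r)^(-n))
Denominator: 1 - (1 + 0.0666)^(-6) = 0.320811
Numerator: $238,300.00 * 0.0666 = 15870.78
PMT = 15870.78 / 0.320811 = $49,470.78

$49,470.78


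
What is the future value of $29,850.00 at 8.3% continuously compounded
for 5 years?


Formula: FV = P * e^(r*t)
Exponent: r*t = 0.083 * 5 = 0.415
e^(0.415) = 1.514371
FV = $29,850.00 * 1.514371 = $45,203.97

$45,203.97


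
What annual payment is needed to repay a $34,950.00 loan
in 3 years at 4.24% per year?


Formula: PMT = PV * r / (1 - (1+r)^(-n))
Denominator: 1 - (1 + 0.0424)^(-3) = 0.11713
Numerator: $34,950.00 * 0.0424 = 1481.88
PMT = 1481.88 / 0.11713 = $12,651.59

$12,651.59


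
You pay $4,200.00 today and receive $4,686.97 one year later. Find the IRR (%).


Formula: IRR = C1/C0 - 1
Substituting: IRR = $4,686.97 / $4,200.00 - 1
Ratio: 1.115945 - 1 = 0.115945
IRR = 11.5945%

11.5945%


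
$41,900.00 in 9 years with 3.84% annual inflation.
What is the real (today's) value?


Formula: Real value = nominal / (1 + inflation)^years
Price level: (1 + 0.0384)^9 = 1.403725
Real value = $41,900.00 / 1.403725 = $29,849.15

$29,849.15


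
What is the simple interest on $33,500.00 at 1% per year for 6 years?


Formula: I = P * r * t
Substituting: I = $33,500.00 * 0.01 * 6
Step: I = $33,500.00 * 0.06
I = $2,010.00

$2,010.00


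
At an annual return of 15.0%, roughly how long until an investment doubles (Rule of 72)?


Formula: Years ≈ 72 / r
Substituting: Years ≈ 72 / 15.0
Years ≈ 4.8

4.8 years


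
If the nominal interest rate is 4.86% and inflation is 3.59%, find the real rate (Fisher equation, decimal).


Formula: (1 + r_real) = (1 + r_nom) / (1 + inflation)
Substituting: (1 + r_real) = 1.0486 / 1.0359
(1 + r_real) = 1.01226
r_real = 1.01226 - 1 = 0.01226

0.01226


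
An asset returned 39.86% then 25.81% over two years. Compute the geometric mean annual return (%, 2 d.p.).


Formula: Geometric mean = ((1+r1)*(1+r2))^(1/2) - 1
Product: (1 + 0.3986) * (1 + 0.2581) = 1.3986 * 1.2581 = 1.759579
Square root: 1.759579^0.5 = 1.326491
Geometric mean = 1.326491 - 1 = 0.326491
As percentage: 32.65%

32.65%


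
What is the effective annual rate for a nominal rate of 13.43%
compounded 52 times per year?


Formula: EAR = (1 + r/m)^m - 1
Period rate: r/m = 0.1343 / 52 = 0.002583
Compounding: (1 + 0.002583)^52 = 1.143538
EAR = 1.143538 - 1 = 0.143538

0.143538


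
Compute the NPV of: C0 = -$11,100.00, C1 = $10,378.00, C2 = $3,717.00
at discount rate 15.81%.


Formula: NPV = C0 + C1/(1+r) + C2/(1+r)^2
Discount C1: $10,378.00 / (1 + 0.1581) = $8,961.23
Discount C2: $3,717.00 / (1 + 0.1581)^2 = $2,771.41
NPV = -$11,100.00 + $8,961.23 + $2,771.41 = $632.64

$632.64


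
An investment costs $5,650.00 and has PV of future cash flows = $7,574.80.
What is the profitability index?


Formula: PI = PV(cash flows) / initial investment
Substituting: PI = $7,574.80 / $5,650.00
PI = 1.3407

1.3407


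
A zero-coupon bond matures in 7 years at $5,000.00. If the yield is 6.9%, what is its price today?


Formula: Price = FV / (1 + r)^n
Substituting: Price = $5,000.00 / (1 + 0.069)^7
Discount factor: (1.069)^7 = 1.595306
Price = $5,000.00 / 1.595306 = $3,134.20

$3,134.20


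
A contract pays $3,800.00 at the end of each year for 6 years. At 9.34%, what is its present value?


Formula: PV = PMT * (1 - (1+r)^(-n)) / r
Discount factor: (1 + 0.0934)^(-6) = 0.585229
Bracket: 1 - 0.585229 = 0.414771
PV = $3,800.00 * 0.414771 / 0.0934 = $16,875.07

$16,875.07


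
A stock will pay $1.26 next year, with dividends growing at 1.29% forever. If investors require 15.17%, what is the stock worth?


Formula: P = D1 / (r - g)
Spread: r - g = 0.1517 - 0.0129 = 0.1388
Substituting: P = $1.26 / 0.1388
P = $9.08

$9.08


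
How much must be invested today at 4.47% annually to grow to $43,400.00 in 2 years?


Formula: PV = FV / (1 + r)^n
Substituting: PV = $43,400.00 / (1 + 0.0447)^2
Discount factor: (1.0447)^2 = 1.091398
PV = $43,400.00 / 1.091398 = $39,765.51

$39,765.51


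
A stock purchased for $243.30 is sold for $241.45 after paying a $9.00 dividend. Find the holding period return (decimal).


Formula: HPR = (P1 - P0 + D) / P0
Gain: $241.45 - $243.30 + $9.00 = $7.15
HPR = $7.15 / $243.30 = 0.0294

0.0294


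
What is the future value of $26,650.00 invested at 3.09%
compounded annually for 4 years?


Formula: FV = P * (1 + r)^n
Substituting: FV = $26,650.00 * (1 + 0.0309)^4
Growth factor: (1.0309)^4 = 1.129448
FV = $26,650.00 * 1.129448 = $30,099.78

$30,099.78


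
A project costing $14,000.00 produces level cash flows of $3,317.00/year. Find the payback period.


Formula: Payback = investment / annual cash flow
Substituting: Payback = $14,000.00 / $3,317.00
Payback = 4.2207 years

4.2207 years


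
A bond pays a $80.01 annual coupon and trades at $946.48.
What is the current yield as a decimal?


Formula: Current yield = annual coupon / price
Substituting: CY = $80.01 / $946.48
CY = 0.084534

0.084534


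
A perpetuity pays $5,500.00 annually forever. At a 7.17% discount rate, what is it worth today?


Formula: PV = C / r
Substituting: PV = $5,500.00 / 0.0717
PV = $76,708.51

$76,708.51


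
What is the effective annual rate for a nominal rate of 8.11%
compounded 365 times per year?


Formula: EAR = (1 + r/m)^m - 1
Period rate: r/m = 0.0811 / 365 = 0.000222
Compounding: (1 + 0.000222)^365 = 1.08447
EAR = 1.08447 - 1 = 0.08447

0.08447


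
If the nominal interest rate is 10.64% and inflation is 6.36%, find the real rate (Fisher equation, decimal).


Formula: (1 + r_real) = (1 + r_nom) / (1 + inflation)
Substituting: (1 + r_real) = 1.1064 / 1.0636
(1 + r_real) = 1.040241
r_real = 1.040241 - 1 = 0.040241

0.040241


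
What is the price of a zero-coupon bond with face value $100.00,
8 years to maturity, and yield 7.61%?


Formula: Price = FV / (1 + r)^n
Substituting: Price = $100.00 / (1 + 0.0761)^8
Discount factor: (1.0761)^8 = 1.79813
Price = $100.00 / 1.79813 = $55.61

$55.61


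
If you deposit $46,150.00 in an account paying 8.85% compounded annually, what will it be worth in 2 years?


Formula: FV = P * (1 + r)^n
Substituting: FV = $46,150.00 * (1 + 0.0885)^2
Growth factor: (1.0885)^2 = 1.184832
FV = $46,150.00 * 1.184832 = $54,680.01

$54,680.01


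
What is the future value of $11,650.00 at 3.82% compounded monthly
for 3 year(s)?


Formula: FV = P * (1 + r/m)^(m*t)
Period rate: r/m = 0.0382 / 12 = 0.003183
Total periods: m*t = 12 * 3 = 36
Growth factor: (1 + 0.003183)^36 = 1.121221
FV = $11,650.00 * 1.121221 = $13,062.22

$13,062.22


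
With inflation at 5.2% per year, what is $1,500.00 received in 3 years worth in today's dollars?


Formula: Real value = nominal / (1 + inflation)^years
Price level: (1 + 0.052)^3 = 1.164253
Real value = $1,500.00 / 1.164253 = $1,288.38

$1,288.38


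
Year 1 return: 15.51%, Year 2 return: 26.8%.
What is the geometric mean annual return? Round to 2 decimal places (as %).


Formula: Geometric mean = ((1+r1)*(1+r2))^(1/2) - 1
Product: (1 + 0.1551) * (1 + 0.268) = 1.1551 * 1.268 = 1.464667
Square root: 1.464667^0.5 = 1.210234
Geometric mean = 1.210234 - 1 = 0.210234
As percentage: 21.02%

21.02%


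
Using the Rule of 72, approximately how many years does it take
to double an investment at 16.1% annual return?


Formula: Years ≈ 72 / r
Substituting: Years ≈ 72 / 16.1
Years ≈ 4.5

4.5 years


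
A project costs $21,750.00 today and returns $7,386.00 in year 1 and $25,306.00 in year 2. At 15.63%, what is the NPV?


Formula: NPV = C0 + C1/(1+r) + C2/(1+r)^2
Discount C1: $7,386.00 / (1 + 0.1563) = $6,387.62
Discount C2: $25,306.00 / (1 + 0.1563)^2 = $18,927.03
NPV = -$21,750.00 + $6,387.62 + $18,927.03 = $3,564.64

$3,564.64


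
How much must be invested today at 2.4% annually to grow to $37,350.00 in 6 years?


Formula: PV = FV / (1 + r)^n
Substituting: PV = $37,350.00 / (1 + 0.024)^6
Discount factor: (1.024)^6 = 1.152922
PV = $37,350.00 / 1.152922 = $32,395.96

$32,395.96


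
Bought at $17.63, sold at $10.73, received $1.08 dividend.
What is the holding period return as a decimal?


Formula: HPR = (P1 - P0 + D) / P0
Gain: $10.73 - $17.63 + $1.08 = -$5.82
HPR = -$5.82 / $17.63 = -0.3301

-0.3301


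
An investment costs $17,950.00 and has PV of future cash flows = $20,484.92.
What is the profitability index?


Formula: PI = PV(cash flows) / initial investment
Substituting: PI = $20,484.92 / $17,950.00
PI = 1.1412

1.1412


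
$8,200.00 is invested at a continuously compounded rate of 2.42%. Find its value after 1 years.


Formula: FV = P * e^(r*t)
Exponent: r*t = 0.0242 * 1 = 0.0242
e^(0.0242) = 1.024495
FV = $8,200.00 * 1.024495 = $8,400.86

$8,400.86


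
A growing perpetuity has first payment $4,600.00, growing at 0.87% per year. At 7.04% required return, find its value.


Formula: PV = C / (r - g)
Spread: r - g = 0.0704 - 0.0087 = 0.0617
Substituting: PV = $4,600.00 / 0.0617
PV = $74,554.29

$74,554.29


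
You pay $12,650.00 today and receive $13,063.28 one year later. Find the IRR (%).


Formula: IRR = C1/C0 - 1
Substituting: IRR = $13,063.28 / $12,650.00 - 1
Ratio: 1.03267 - 1 = 0.03267
IRR = 3.267%

3.267%


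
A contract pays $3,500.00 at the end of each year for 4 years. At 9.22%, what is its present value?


Formula: PV = PMT * (1 - (1+r)^(-n)) / r
Discount factor: (1 + 0.0922)^(-4) = 0.702735
Bracket: 1 - 0.702735 = 0.297265
PV = $3,500.00 * 0.297265 / 0.0922 = $11,284.48

$11,284.48


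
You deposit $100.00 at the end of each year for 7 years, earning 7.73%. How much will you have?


Formula: FV = PMT * ((1+r)^n - 1) / r
Growth factor: (1 + 0.0773)^7 = 1.684056
Numerator: 1.684056 - 1 = 0.684056
FV = $100.00 * 0.684056 / 0.0773 = $884.94

$884.94


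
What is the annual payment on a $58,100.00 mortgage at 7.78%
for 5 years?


Formula: PMT = PV * r / (1 - (1+r)^(-n))
Denominator: 1 - (1 + 0.0778)^(-5) = 0.312442
Numerator: $58,100.00 * 0.0778 = 4520.18
PMT = 4520.18 / 0.312442 = $14,467.24

$14,467.24


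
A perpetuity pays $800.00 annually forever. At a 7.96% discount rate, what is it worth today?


Formula: PV = C / r
Substituting: PV = $800.00 / 0.0796
PV = $10,050.25

$10,050.25


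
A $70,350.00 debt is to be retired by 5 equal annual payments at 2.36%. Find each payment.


Formula: PMT = PV * r / (1 - (1+r)^(-n))
Denominator: 1 - (1 + 0.0236)^(-5) = 0.110085
Numerator: $70,350.00 * 0.0236 = 1660.26
PMT = 1660.26 / 0.110085 = $15,081.64

$15,081.64


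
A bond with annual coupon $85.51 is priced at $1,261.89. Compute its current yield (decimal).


Formula: Current yield = annual coupon / price
Substituting: CY = $85.51 / $1,261.89
CY = 0.067763

0.067763


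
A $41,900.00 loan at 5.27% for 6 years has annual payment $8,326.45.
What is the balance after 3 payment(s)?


Formula: Balance = PV*(1+r)^k - PMT*((1+r)^k - 1)/r
Growth: (1 + 0.0527)^3 = 1.166578
Accumulated factor: ((1+r)^k - 1)/r = 3.160877
Balance = $41,900.00 * 1.166578 - $8,326.45 * 3.160877
Balance = $22,560.74

$22,560.74


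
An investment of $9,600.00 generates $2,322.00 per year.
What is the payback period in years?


Formula: Payback = investment / annual cash flow
Substituting: Payback = $9,600.00 / $2,322.00
Payback = 4.1344 years

4.1344 years


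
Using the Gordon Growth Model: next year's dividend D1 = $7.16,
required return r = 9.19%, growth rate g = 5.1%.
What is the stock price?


Formula: P = D1 / (r - g)
Spread: r - g = 0.0919 - 0.051 = 0.0409
Substituting: P = $7.16 / 0.0409
P = $175.06

$175.06


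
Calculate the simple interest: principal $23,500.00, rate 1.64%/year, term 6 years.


Formula: I = P * r * t
Substituting: I = $23,500.00 * 0.0164 * 6
Step: I = $23,500.00 * 0.0984
I = $2,312.40

$2,312.40


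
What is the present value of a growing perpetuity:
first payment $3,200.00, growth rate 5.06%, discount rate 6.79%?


Formula: PV = C / (r - g)
Spread: r - g = 0.0679 - 0.0506 = 0.0173
Substituting: PV = $3,200.00 / 0.0173
PV = $184,971.10

$184,971.10


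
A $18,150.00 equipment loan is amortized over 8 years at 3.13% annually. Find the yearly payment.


Formula: PMT = PV * r / (1 - (1+r)^(-n))
Denominator: 1 - (1 + 0.0313)^(-8) = 0.218516
Numerator: $18,150.00 * 0.0313 = 568.095
PMT = 568.095 / 0.218516 = $2,599.78

$2,599.78


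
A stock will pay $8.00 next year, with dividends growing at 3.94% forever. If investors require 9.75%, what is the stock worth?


Formula: P = D1 / (r - g)
Spread: r - g = 0.0975 - 0.0394 = 0.0581
Substituting: P = $8.00 / 0.0581
P = $137.69

$137.69


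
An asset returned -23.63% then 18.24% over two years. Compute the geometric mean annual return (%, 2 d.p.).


Formula: Geometric mean = ((1+r1)*(1+r2))^(1/2) - 1
Product: (1 + -0.2363) * (1 + 0.1824) = 0.7637 * 1.1824 = 0.902999
Square root: 0.902999^0.5 = 0.950263
Geometric mean = 0.950263 - 1 = -0.049737
As percentage: -4.97%

-4.97%


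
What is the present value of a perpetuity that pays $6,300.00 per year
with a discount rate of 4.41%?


Formula: PV = C / r
Substituting: PV = $6,300.00 / 0.0441
PV = $142,857.14

$142,857.14


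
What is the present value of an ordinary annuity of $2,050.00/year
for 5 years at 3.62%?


Formula: PV = PMT * (1 - (1+r)^(-n)) / r
Discount factor: (1 + 0.0362)^(-5) = 0.837109
Bracket: 1 - 0.837109 = 0.162891
PV = $2,050.00 * 0.162891 / 0.0362 = $9,224.48

$9,224.48


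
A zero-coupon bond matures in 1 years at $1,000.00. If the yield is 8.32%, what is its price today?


Formula: Price = FV / (1 + r)^n
Substituting: Price = $1,000.00 / (1 + 0.0832)^1
Discount factor: (1.0832)^1 = 1.0832
Price = $1,000.00 / 1.0832 = $923.19

$923.19


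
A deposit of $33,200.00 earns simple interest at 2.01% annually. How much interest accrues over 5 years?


Formula: I = P * r * t
Substituting: I = $33,200.00 * 0.0201 * 5
Step: I = $33,200.00 * 0.1005
I = $3,336.60

$3,336.60


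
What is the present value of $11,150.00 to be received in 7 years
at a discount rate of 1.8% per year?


Formula: PV = FV / (1 + r)^n
Substituting: PV = $11,150.00 / (1 + 0.018)^7
Discount factor: (1.018)^7 = 1.133012
PV = $11,150.00 / 1.133012 = $9,841.03

$9,841.03


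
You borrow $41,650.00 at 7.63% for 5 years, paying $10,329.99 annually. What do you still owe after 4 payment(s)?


Formula: Balance = PV*(1+r)^k - PMT*((1+r)^k - 1)/r
Growth: (1 + 0.0763)^4 = 1.341941
Accumulated factor: ((1+r)^k - 1)/r = 4.481531
Balance = $41,650.00 * 1.341941 - $10,329.99 * 4.481531
Balance = $9,597.66

$9,597.66


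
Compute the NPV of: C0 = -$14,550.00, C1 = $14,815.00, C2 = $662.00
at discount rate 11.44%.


Formula: NPV = C0 + C1/(1+r) + C2/(1+r)^2
Discount C1: $14,815.00 / (1 + 0.1144) = $13,294.15
Discount C2: $662.00 / (1 + 0.1144)^2 = $533.06
NPV = -$14,550.00 + $13,294.15 + $533.06 = -$722.79

-$722.79


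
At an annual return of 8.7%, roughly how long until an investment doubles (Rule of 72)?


Formula: Years ≈ 72 / r
Substituting: Years ≈ 72 / 8.7
Years ≈ 8.3

8.3 years


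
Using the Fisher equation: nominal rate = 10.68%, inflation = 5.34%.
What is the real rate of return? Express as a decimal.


Formula: (1 + r_real) = (1 + r_nom) / (1 + inflation)
Substituting: (1 + r_real) = 1.1068 / 1.0534
(1 + r_real) = 1.050693
r_real = 1.050693 - 1 = 0.050693

0.050693


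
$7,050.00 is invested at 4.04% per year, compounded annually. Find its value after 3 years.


Formula: FV = P * (1 + r)^n
Substituting: FV = $7,050.00 * (1 + 0.0404)^3
Growth factor: (1.0404)^3 = 1.126162
FV = $7,050.00 * 1.126162 = $7,939.45

$7,939.45


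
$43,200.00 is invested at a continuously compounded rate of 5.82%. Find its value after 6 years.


Formula: FV = P * e^(r*t)
Exponent: r*t = 0.0582 * 6 = 0.3492
e^(0.3492) = 1.417933
FV = $43,200.00 * 1.417933 = $61,254.69

$61,254.69


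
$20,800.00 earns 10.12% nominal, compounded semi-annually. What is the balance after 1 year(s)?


Formula: FV = P * (1 + r/m)^(m*t)
Period rate: r/m = 0.1012 / 2 = 0.0506
Total periods: m*t = 2 * 1 = 2
Growth factor: (1 + 0.0506)^2 = 1.10376
FV = $20,800.00 * 1.10376 = $22,958.22

$22,958.22


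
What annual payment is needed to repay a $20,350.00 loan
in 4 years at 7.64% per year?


Formula: PMT = PV * r / (1 - (1+r)^(-n))
Denominator: 1 - (1 + 0.0764)^(-4) = 0.255088
Numerator: $20,350.00 * 0.0764 = 1554.74
PMT = 1554.74 / 0.255088 = $6,094.93

$6,094.93


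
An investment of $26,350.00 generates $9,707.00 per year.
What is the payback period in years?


Formula: Payback = investment / annual cash flow
Substituting: Payback = $26,350.00 / $9,707.00
Payback = 2.7145 years

2.7145 years


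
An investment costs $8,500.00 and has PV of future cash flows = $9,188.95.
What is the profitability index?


Formula: PI = PV(cash flows) / initial investment
Substituting: PI = $9,188.95 / $8,500.00
PI = 1.0811

1.0811


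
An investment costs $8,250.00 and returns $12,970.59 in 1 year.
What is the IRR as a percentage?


Formula: IRR = C1/C0 - 1
Substituting: IRR = $12,970.59 / $8,250.00 - 1
Ratio: 1.572193 - 1 = 0.572193
IRR = 57.2193%

57.2193%


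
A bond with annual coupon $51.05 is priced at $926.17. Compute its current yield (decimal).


Formula: Current yield = annual coupon / price
Substituting: CY = $51.05 / $926.17
CY = 0.055119

0.055119


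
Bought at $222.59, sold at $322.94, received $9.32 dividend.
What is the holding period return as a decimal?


Formula: HPR = (P1 - P0 + D) / P0
Gain: $322.94 - $222.59 + $9.32 = $109.67
HPR = $109.67 / $222.59 = 0.4927

0.4927


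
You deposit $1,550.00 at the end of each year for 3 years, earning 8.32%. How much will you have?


Formula: FV = PMT * ((1+r)^n - 1) / r
Growth factor: (1 + 0.0832)^3 = 1.270943
Numerator: 1.270943 - 1 = 0.270943
FV = $1,550.00 * 0.270943 / 0.0832 = $5,047.61

$5,047.61


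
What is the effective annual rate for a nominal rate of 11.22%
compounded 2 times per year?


Formula: EAR = (1 + r/m)^m - 1
Period rate: r/m = 0.1122 / 2 = 0.0561
Compounding: (1 + 0.0561)^2 = 1.115347
EAR = 1.115347 - 1 = 0.115347

0.115347


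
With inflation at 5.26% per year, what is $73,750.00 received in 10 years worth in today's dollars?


Formula: Real value = nominal / (1 + inflation)^years
Price level: (1 + 0.0526)^10 = 1.669682
Real value = $73,750.00 / 1.669682 = $44,170.10

$44,170.10


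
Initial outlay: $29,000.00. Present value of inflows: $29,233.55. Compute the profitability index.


Formula: PI = PV(cash flows) / initial investment
Substituting: PI = $29,233.55 / $29,000.00
PI = 1.0081

1.0081


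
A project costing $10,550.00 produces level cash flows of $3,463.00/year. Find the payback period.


Formula: Payback = investment / annual cash flow
Substituting: Payback = $10,550.00 / $3,463.00
Payback = 3.0465 years

3.0465 years


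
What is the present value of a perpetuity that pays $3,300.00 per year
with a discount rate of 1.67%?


Formula: PV = C / r
Substituting: PV = $3,300.00 / 0.0167
PV = $197,604.79

$197,604.79


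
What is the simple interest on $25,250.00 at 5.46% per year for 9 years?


Formula: I = P * r * t
Substituting: I = $25,250.00 * 0.0546 * 9
Step: I = $25,250.00 * 0.4914
I = $12,407.85

$12,407.85


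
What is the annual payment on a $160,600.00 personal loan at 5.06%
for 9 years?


Formula: PMT = PV * r / (1 - (1+r)^(-n))
Denominator: 1 - (1 + 0.0506)^(-9) = 0.358697
Numerator: $160,600.00 * 0.0506 = 8126.36
PMT = 8126.36 / 0.358697 = $22,655.24

$22,655.24


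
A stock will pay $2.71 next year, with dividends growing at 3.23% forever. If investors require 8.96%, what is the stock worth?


Formula: P = D1 / (r - g)
Spread: r - g = 0.0896 - 0.0323 = 0.0573
Substituting: P = $2.71 / 0.0573
P = $47.29

$47.29


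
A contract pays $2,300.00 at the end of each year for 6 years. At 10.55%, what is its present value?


Formula: PV = PMT * (1 - (1+r)^(-n)) / r
Discount factor: (1 + 0.1055)^(-6) = 0.547832
Bracket: 1 - 0.547832 = 0.452168
PV = $2,300.00 * 0.452168 / 0.1055 = $9,857.69

$9,857.69


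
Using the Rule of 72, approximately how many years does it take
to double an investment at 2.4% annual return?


Formula: Years ≈ 72 / r
Substituting: Years ≈ 72 / 2.4
Years ≈ 30.0

30.0 years


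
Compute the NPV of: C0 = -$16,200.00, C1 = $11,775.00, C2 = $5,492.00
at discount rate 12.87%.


Formula: NPV = C0 + C1/(1+r) + C2/(1+r)^2
Discount C1: $11,775.00 / (1 + 0.1287) = $10,432.36
Discount C2: $5,492.00 / (1 + 0.1287)^2 = $4,310.95
NPV = -$16,200.00 + $10,432.36 + $4,310.95 = -$1,456.69

-$1,456.69


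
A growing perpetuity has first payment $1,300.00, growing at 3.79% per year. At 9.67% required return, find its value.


Formula: PV = C / (r - g)
Spread: r - g = 0.0967 - 0.0379 = 0.0588
Substituting: PV = $1,300.00 / 0.0588
PV = $22,108.84

$22,108.84


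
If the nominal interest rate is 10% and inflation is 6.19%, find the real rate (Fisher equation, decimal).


Formula: (1 + r_real) = (1 + r_nom) / (1 + inflation)
Substituting: (1 + r_real) = 1.1 / 1.0619
(1 + r_real) = 1.035879
r_real = 1.035879 - 1 = 0.035879

0.035879


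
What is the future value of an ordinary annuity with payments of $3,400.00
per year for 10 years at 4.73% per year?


Formula: FV = PMT * ((1+r)^n - 1) / r
Growth factor: (1 + 0.0473)^10 = 1.58749
Numerator: 1.58749 - 1 = 0.58749
FV = $3,400.00 * 0.58749 / 0.0473 = $42,229.73

$42,229.73


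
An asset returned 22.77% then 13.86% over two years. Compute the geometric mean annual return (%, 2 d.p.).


Formula: Geometric mean = ((1+r1)*(1+r2))^(1/2) - 1
Product: (1 + 0.2277) * (1 + 0.1386) = 1.2277 * 1.1386 = 1.397859
Square root: 1.397859^0.5 = 1.182311
Geometric mean = 1.182311 - 1 = 0.182311
As percentage: 18.23%

18.23%


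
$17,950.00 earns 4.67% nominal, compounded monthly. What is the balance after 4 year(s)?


Formula: FV = P * (1 + r/m)^(m*t)
Period rate: r/m = 0.0467 / 12 = 0.003892
Total periods: m*t = 12 * 4 = 48
Growth factor: (1 + 0.003892)^48 = 1.204949
FV = $17,950.00 * 1.204949 = $21,628.84

$21,628.84


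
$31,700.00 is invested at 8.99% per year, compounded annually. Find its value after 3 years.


Formula: FV = P * (1 + r)^n
Substituting: FV = $31,700.00 * (1 + 0.0899)^3
Growth factor: (1.0899)^3 = 1.294673
FV = $31,700.00 * 1.294673 = $41,041.12

$41,041.12


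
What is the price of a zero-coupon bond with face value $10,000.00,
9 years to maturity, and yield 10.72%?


Formula: Price = FV / (1 + r)^n
Substituting: Price = $10,000.00 / (1 + 0.1072)^9
Discount factor: (1.1072)^9 = 2.500545
Price = $10,000.00 / 2.500545 = $3,999.13

$3,999.13


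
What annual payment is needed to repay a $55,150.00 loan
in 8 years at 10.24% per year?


Formula: PMT = PV * r / (1 - (1+r)^(-n))
Denominator: 1 - (1 + 0.1024)^(-8) = 0.541556
Numerator: $55,150.00 * 0.1024 = 5647.36
PMT = 5647.36 / 0.541556 = $10,428.03

$10,428.03


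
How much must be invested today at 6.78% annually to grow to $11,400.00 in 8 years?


Formula: PV = FV / (1 + r)^n
Substituting: PV = $11,400.00 / (1 + 0.0678)^8
Discount factor: (1.0678)^8 = 1.690127
PV = $11,400.00 / 1.690127 = $6,745.06

$6,745.06


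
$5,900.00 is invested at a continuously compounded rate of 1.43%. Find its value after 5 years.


Formula: FV = P * e^(r*t)
Exponent: r*t = 0.0143 * 5 = 0.0715
e^(0.0715) = 1.074118
FV = $5,900.00 * 1.074118 = $6,337.30

$6,337.30


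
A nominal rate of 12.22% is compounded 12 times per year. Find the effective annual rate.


Formula: EAR = (1 + r/m)^m - 1
Period rate: r/m = 0.1222 / 12 = 0.010183
Compounding: (1 + 0.010183)^12 = 1.129282
EAR = 1.129282 - 1 = 0.129282

0.129282


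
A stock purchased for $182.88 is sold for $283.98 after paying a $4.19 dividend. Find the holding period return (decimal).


Formula: HPR = (P1 - P0 + D) / P0
Gain: $283.98 - $182.88 + $4.19 = $105.29
HPR = $105.29 / $182.88 = 0.5757

0.5757


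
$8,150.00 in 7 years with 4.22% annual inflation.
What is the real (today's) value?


Formula: Real value = nominal / (1 + inflation)^years
Price level: (1 + 0.0422)^7 = 1.335542
Real value = $8,150.00 / 1.335542 = $6,102.39

$6,102.39


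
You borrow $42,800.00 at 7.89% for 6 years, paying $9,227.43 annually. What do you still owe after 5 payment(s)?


Formula: Balance = PV*(1+r)^k - PMT*((1+r)^k - 1)/r
Growth: (1 + 0.0789)^5 = 1.461861
Accumulated factor: ((1+r)^k - 1)/r = 5.853747
Balance = $42,800.00 * 1.461861 - $9,227.43 * 5.853747
Balance = $8,552.60

$8,552.60


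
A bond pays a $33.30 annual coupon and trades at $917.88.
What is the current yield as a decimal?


Formula: Current yield = annual coupon / price
Substituting: CY = $33.30 / $917.88
CY = 0.036279

0.036279


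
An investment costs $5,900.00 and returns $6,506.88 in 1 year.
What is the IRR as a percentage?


Formula: IRR = C1/C0 - 1
Substituting: IRR = $6,506.88 / $5,900.00 - 1
Ratio: 1.102861 - 1 = 0.102861
IRR = 10.2861%

10.2861%


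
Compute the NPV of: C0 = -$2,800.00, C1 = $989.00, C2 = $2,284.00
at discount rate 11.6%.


Formula: NPV = C0 + C1/(1+r) + C2/(1+r)^2
Discount C1: $989.00 / (1 + 0.116) = $886.20
Discount C2: $2,284.00 / (1 + 0.116)^2 = $1,833.87
NPV = -$2,800.00 + $886.20 + $1,833.87 = -$79.93

-$79.93


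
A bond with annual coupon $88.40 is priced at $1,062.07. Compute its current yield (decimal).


Formula: Current yield = annual coupon / price
Substituting: CY = $88.40 / $1,062.07
CY = 0.083234

0.083234


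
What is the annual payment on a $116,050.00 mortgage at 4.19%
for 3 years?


Formula: PMT = PV * r / (1 - (1+r)^(-n))
Denominator: 1 - (1 + 0.0419)^(-3) = 0.115858
Numerator: $116,050.00 * 0.0419 = 4862.495
PMT = 4862.495 / 0.115858 = $41,969.34

$41,969.34


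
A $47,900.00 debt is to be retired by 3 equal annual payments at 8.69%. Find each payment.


Formula: PMT = PV * r / (1 - (1+r)^(-n))
Denominator: 1 - (1 + 0.0869)^(-3) = 0.221191
Numerator: $47,900.00 * 0.0869 = 4162.51
PMT = 4162.51 / 0.221191 = $18,818.66

$18,818.66


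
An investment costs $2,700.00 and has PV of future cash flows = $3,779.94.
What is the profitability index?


Formula: PI = PV(cash flows) / initial investment
Substituting: PI = $3,779.94 / $2,700.00
PI = 1.4

1.4


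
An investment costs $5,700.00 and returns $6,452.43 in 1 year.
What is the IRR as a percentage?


Formula: IRR = C1/C0 - 1
Substituting: IRR = $6,452.43 / $5,700.00 - 1
Ratio: 1.132005 - 1 = 0.132005
IRR = 13.2005%

13.2005%


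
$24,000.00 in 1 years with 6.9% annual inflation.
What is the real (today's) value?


Formula: Real value = nominal / (1 + inflation)^years
Price level: (1 + 0.069)^1 = 1.069
Real value = $24,000.00 / 1.069 = $22,450.89

$22,450.89


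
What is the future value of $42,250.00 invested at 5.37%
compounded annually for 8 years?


Formula: FV = P * (1 + r)^n
Substituting: FV = $42,250.00 * (1 + 0.0537)^8
Growth factor: (1.0537)^8 = 1.519623
FV = $42,250.00 * 1.519623 = $64,204.07

$64,204.07


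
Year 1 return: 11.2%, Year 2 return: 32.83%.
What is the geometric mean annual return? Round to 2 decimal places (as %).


Formula: Geometric mean = ((1+r1)*(1+r2))^(1/2) - 1
Product: (1 + 0.112) * (1 + 0.3283) = 1.112 * 1.3283 = 1.47707
Square root: 1.47707^0.5 = 1.215348
Geometric mean = 1.215348 - 1 = 0.215348
As percentage: 21.53%

21.53%


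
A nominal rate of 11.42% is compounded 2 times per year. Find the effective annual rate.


Formula: EAR = (1 + r/m)^m - 1
Period rate: r/m = 0.1142 / 2 = 0.0571
Compounding: (1 + 0.0571)^2 = 1.11746
EAR = 1.11746 - 1 = 0.11746

0.11746


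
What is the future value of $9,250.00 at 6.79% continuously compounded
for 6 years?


Formula: FV = P * e^(r*t)
Exponent: r*t = 0.0679 * 6 = 0.4074
e^(0.4074) = 1.502905
FV = $9,250.00 * 1.502905 = $13,901.87

$13,901.87


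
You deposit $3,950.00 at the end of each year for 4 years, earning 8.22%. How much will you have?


Formula: FV = PMT * ((1+r)^n - 1) / r
Growth factor: (1 + 0.0822)^4 = 1.371608
Numerator: 1.371608 - 1 = 0.371608
FV = $3,950.00 * 0.371608 / 0.0822 = $17,857.09

$17,857.09


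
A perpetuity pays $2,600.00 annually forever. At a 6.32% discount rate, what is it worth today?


Formula: PV = C / r
Substituting: PV = $2,600.00 / 0.0632
PV = $41,139.24

$41,139.24


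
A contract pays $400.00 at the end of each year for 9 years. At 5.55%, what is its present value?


Formula: PV = PMT * (1 - (1+r)^(-n)) / r
Discount factor: (1 + 0.0555)^(-9) = 0.615001
Bracket: 1 - 0.615001 = 0.384999
PV = $400.00 * 0.384999 / 0.0555 = $2,774.77

$2,774.77


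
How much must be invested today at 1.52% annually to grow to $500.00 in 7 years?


Formula: PV = FV / (1 + r)^n
Substituting: PV = $500.00 / (1 + 0.0152)^7
Discount factor: (1.0152)^7 = 1.111377
PV = $500.00 / 1.111377 = $449.89

$449.89


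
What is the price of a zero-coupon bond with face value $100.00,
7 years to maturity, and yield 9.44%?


Formula: Price = FV / (1 + r)^n
Substituting: Price = $100.00 / (1 + 0.0944)^7
Discount factor: (1.0944)^7 = 1.880324
Price = $100.00 / 1.880324 = $53.18

$53.18


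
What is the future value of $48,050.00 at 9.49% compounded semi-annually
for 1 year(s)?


Formula: FV = P * (1 + r/m)^(m*t)
Period rate: r/m = 0.0949 / 2 = 0.04745
Total periods: m*t = 2 * 1 = 2
Growth factor: (1 + 0.04745)^2 = 1.097152
FV = $48,050.00 * 1.097152 = $52,718.13

$52,718.13


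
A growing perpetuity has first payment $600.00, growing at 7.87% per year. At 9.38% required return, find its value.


Formula: PV = C / (r - g)
Spread: r - g = 0.0938 - 0.0787 = 0.0151
Substituting: PV = $600.00 / 0.0151
PV = $39,735.10

$39,735.10


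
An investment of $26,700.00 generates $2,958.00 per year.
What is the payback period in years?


Formula: Payback = investment / annual cash flow
Substituting: Payback = $26,700.00 / $2,958.00
Payback = 9.0264 years

9.0264 years


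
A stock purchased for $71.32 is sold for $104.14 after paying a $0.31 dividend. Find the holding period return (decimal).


Formula: HPR = (P1 - P0 + D) / P0
Gain: $104.14 - $71.32 + $0.31 = $33.13
HPR = $33.13 / $71.32 = 0.4645

0.4645


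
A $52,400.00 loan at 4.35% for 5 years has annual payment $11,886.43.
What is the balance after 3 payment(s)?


Formula: Balance = PV*(1+r)^k - PMT*((1+r)^k - 1)/r
Growth: (1 + 0.0435)^3 = 1.136259
Accumulated factor: ((1+r)^k - 1)/r = 3.132392
Balance = $52,400.00 * 1.136259 - $11,886.43 * 3.132392
Balance = $22,307.01

$22,307.01


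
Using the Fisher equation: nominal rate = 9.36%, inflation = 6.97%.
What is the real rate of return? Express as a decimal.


Formula: (1 + r_real) = (1 + r_nom) / (1 + inflation)
Substituting: (1 + r_real) = 1.0936 / 1.0697
(1 + r_real) = 1.022343
r_real = 1.022343 - 1 = 0.022343

0.022343
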